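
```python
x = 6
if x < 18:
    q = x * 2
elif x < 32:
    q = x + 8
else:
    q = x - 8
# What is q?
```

Answer: 12

Derivation:
Trace (tracking q):
x = 6  # -> x = 6
if x < 18:  # condition is True
    q = x * 2  # -> q = 12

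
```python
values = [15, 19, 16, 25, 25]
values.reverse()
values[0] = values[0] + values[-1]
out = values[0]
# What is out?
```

Answer: 40

Derivation:
Trace (tracking out):
values = [15, 19, 16, 25, 25]  # -> values = [15, 19, 16, 25, 25]
values.reverse()  # -> values = [25, 25, 16, 19, 15]
values[0] = values[0] + values[-1]  # -> values = [40, 25, 16, 19, 15]
out = values[0]  # -> out = 40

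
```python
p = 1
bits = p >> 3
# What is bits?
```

Trace (tracking bits):
p = 1  # -> p = 1
bits = p >> 3  # -> bits = 0

Answer: 0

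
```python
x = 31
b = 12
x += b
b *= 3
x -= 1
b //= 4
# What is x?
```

Answer: 42

Derivation:
Trace (tracking x):
x = 31  # -> x = 31
b = 12  # -> b = 12
x += b  # -> x = 43
b *= 3  # -> b = 36
x -= 1  # -> x = 42
b //= 4  # -> b = 9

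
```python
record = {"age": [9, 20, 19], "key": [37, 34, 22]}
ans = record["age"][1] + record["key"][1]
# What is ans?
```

Trace (tracking ans):
record = {'age': [9, 20, 19], 'key': [37, 34, 22]}  # -> record = {'age': [9, 20, 19], 'key': [37, 34, 22]}
ans = record['age'][1] + record['key'][1]  # -> ans = 54

Answer: 54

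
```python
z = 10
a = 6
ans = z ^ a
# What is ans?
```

Answer: 12

Derivation:
Trace (tracking ans):
z = 10  # -> z = 10
a = 6  # -> a = 6
ans = z ^ a  # -> ans = 12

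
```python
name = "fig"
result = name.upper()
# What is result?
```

Answer: 'FIG'

Derivation:
Trace (tracking result):
name = 'fig'  # -> name = 'fig'
result = name.upper()  # -> result = 'FIG'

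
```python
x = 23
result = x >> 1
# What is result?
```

Trace (tracking result):
x = 23  # -> x = 23
result = x >> 1  # -> result = 11

Answer: 11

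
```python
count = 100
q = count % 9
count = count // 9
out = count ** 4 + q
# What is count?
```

Trace (tracking count):
count = 100  # -> count = 100
q = count % 9  # -> q = 1
count = count // 9  # -> count = 11
out = count ** 4 + q  # -> out = 14642

Answer: 11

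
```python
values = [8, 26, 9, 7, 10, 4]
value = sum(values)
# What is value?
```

Trace (tracking value):
values = [8, 26, 9, 7, 10, 4]  # -> values = [8, 26, 9, 7, 10, 4]
value = sum(values)  # -> value = 64

Answer: 64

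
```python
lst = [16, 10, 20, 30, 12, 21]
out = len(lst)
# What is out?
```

Answer: 6

Derivation:
Trace (tracking out):
lst = [16, 10, 20, 30, 12, 21]  # -> lst = [16, 10, 20, 30, 12, 21]
out = len(lst)  # -> out = 6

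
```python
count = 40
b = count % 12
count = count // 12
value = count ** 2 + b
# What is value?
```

Trace (tracking value):
count = 40  # -> count = 40
b = count % 12  # -> b = 4
count = count // 12  # -> count = 3
value = count ** 2 + b  # -> value = 13

Answer: 13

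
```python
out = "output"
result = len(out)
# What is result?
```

Trace (tracking result):
out = 'output'  # -> out = 'output'
result = len(out)  # -> result = 6

Answer: 6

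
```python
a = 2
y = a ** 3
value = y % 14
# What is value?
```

Answer: 8

Derivation:
Trace (tracking value):
a = 2  # -> a = 2
y = a ** 3  # -> y = 8
value = y % 14  # -> value = 8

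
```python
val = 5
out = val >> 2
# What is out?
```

Trace (tracking out):
val = 5  # -> val = 5
out = val >> 2  # -> out = 1

Answer: 1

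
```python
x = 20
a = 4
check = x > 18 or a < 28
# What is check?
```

Trace (tracking check):
x = 20  # -> x = 20
a = 4  # -> a = 4
check = x > 18 or a < 28  # -> check = True

Answer: True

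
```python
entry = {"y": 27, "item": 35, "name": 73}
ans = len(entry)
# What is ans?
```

Trace (tracking ans):
entry = {'y': 27, 'item': 35, 'name': 73}  # -> entry = {'y': 27, 'item': 35, 'name': 73}
ans = len(entry)  # -> ans = 3

Answer: 3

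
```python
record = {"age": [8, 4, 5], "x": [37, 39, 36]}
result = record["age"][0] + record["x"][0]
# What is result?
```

Trace (tracking result):
record = {'age': [8, 4, 5], 'x': [37, 39, 36]}  # -> record = {'age': [8, 4, 5], 'x': [37, 39, 36]}
result = record['age'][0] + record['x'][0]  # -> result = 45

Answer: 45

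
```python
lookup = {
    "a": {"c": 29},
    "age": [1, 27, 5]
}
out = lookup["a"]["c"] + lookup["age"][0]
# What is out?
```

Trace (tracking out):
lookup = {'a': {'c': 29}, 'age': [1, 27, 5]}  # -> lookup = {'a': {'c': 29}, 'age': [1, 27, 5]}
out = lookup['a']['c'] + lookup['age'][0]  # -> out = 30

Answer: 30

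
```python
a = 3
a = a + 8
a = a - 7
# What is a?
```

Trace (tracking a):
a = 3  # -> a = 3
a = a + 8  # -> a = 11
a = a - 7  # -> a = 4

Answer: 4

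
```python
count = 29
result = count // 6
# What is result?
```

Trace (tracking result):
count = 29  # -> count = 29
result = count // 6  # -> result = 4

Answer: 4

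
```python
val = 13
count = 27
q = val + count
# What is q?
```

Answer: 40

Derivation:
Trace (tracking q):
val = 13  # -> val = 13
count = 27  # -> count = 27
q = val + count  # -> q = 40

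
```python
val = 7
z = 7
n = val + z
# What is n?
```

Answer: 14

Derivation:
Trace (tracking n):
val = 7  # -> val = 7
z = 7  # -> z = 7
n = val + z  # -> n = 14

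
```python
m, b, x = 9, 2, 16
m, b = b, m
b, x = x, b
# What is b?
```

Trace (tracking b):
m, b, x = (9, 2, 16)  # -> m = 9, b = 2, x = 16
m, b = (b, m)  # -> m = 2, b = 9
b, x = (x, b)  # -> b = 16, x = 9

Answer: 16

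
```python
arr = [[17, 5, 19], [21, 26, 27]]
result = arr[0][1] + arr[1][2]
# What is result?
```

Trace (tracking result):
arr = [[17, 5, 19], [21, 26, 27]]  # -> arr = [[17, 5, 19], [21, 26, 27]]
result = arr[0][1] + arr[1][2]  # -> result = 32

Answer: 32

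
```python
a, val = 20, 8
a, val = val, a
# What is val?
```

Trace (tracking val):
a, val = (20, 8)  # -> a = 20, val = 8
a, val = (val, a)  # -> a = 8, val = 20

Answer: 20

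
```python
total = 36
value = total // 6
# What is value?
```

Trace (tracking value):
total = 36  # -> total = 36
value = total // 6  # -> value = 6

Answer: 6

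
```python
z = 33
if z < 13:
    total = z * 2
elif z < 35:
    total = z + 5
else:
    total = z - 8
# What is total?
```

Trace (tracking total):
z = 33  # -> z = 33
if z < 13:  # condition is False
elif z < 35:  # condition is True
    total = z + 5  # -> total = 38

Answer: 38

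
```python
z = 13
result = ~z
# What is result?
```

Answer: -14

Derivation:
Trace (tracking result):
z = 13  # -> z = 13
result = ~z  # -> result = -14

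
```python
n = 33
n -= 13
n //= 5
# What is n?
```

Answer: 4

Derivation:
Trace (tracking n):
n = 33  # -> n = 33
n -= 13  # -> n = 20
n //= 5  # -> n = 4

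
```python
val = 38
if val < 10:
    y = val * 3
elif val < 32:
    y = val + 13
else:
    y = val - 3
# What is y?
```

Answer: 35

Derivation:
Trace (tracking y):
val = 38  # -> val = 38
if val < 10:  # condition is False
elif val < 32:  # condition is False
else:
    y = val - 3  # -> y = 35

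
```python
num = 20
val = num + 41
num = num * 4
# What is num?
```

Answer: 80

Derivation:
Trace (tracking num):
num = 20  # -> num = 20
val = num + 41  # -> val = 61
num = num * 4  # -> num = 80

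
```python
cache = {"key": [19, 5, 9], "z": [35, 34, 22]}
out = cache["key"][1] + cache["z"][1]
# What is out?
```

Answer: 39

Derivation:
Trace (tracking out):
cache = {'key': [19, 5, 9], 'z': [35, 34, 22]}  # -> cache = {'key': [19, 5, 9], 'z': [35, 34, 22]}
out = cache['key'][1] + cache['z'][1]  # -> out = 39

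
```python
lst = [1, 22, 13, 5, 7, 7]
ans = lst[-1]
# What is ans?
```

Trace (tracking ans):
lst = [1, 22, 13, 5, 7, 7]  # -> lst = [1, 22, 13, 5, 7, 7]
ans = lst[-1]  # -> ans = 7

Answer: 7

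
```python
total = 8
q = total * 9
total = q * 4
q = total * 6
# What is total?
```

Answer: 288

Derivation:
Trace (tracking total):
total = 8  # -> total = 8
q = total * 9  # -> q = 72
total = q * 4  # -> total = 288
q = total * 6  # -> q = 1728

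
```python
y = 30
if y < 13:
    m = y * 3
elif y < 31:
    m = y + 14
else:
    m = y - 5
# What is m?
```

Trace (tracking m):
y = 30  # -> y = 30
if y < 13:  # condition is False
elif y < 31:  # condition is True
    m = y + 14  # -> m = 44

Answer: 44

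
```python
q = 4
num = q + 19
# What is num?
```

Trace (tracking num):
q = 4  # -> q = 4
num = q + 19  # -> num = 23

Answer: 23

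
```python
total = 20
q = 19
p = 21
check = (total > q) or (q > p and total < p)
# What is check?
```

Answer: True

Derivation:
Trace (tracking check):
total = 20  # -> total = 20
q = 19  # -> q = 19
p = 21  # -> p = 21
check = total > q or (q > p and total < p)  # -> check = True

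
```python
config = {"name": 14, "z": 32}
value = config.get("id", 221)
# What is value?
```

Answer: 221

Derivation:
Trace (tracking value):
config = {'name': 14, 'z': 32}  # -> config = {'name': 14, 'z': 32}
value = config.get('id', 221)  # -> value = 221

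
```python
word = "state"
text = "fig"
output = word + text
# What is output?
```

Trace (tracking output):
word = 'state'  # -> word = 'state'
text = 'fig'  # -> text = 'fig'
output = word + text  # -> output = 'statefig'

Answer: 'statefig'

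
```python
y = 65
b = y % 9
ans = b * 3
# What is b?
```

Trace (tracking b):
y = 65  # -> y = 65
b = y % 9  # -> b = 2
ans = b * 3  # -> ans = 6

Answer: 2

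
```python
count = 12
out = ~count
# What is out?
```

Trace (tracking out):
count = 12  # -> count = 12
out = ~count  # -> out = -13

Answer: -13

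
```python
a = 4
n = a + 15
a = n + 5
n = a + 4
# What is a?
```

Answer: 24

Derivation:
Trace (tracking a):
a = 4  # -> a = 4
n = a + 15  # -> n = 19
a = n + 5  # -> a = 24
n = a + 4  # -> n = 28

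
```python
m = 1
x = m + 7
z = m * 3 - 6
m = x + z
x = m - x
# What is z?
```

Answer: -3

Derivation:
Trace (tracking z):
m = 1  # -> m = 1
x = m + 7  # -> x = 8
z = m * 3 - 6  # -> z = -3
m = x + z  # -> m = 5
x = m - x  # -> x = -3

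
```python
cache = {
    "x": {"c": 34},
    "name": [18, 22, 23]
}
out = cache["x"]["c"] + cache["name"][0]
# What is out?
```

Answer: 52

Derivation:
Trace (tracking out):
cache = {'x': {'c': 34}, 'name': [18, 22, 23]}  # -> cache = {'x': {'c': 34}, 'name': [18, 22, 23]}
out = cache['x']['c'] + cache['name'][0]  # -> out = 52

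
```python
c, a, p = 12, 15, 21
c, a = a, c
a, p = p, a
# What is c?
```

Answer: 15

Derivation:
Trace (tracking c):
c, a, p = (12, 15, 21)  # -> c = 12, a = 15, p = 21
c, a = (a, c)  # -> c = 15, a = 12
a, p = (p, a)  # -> a = 21, p = 12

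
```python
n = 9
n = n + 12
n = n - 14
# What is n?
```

Answer: 7

Derivation:
Trace (tracking n):
n = 9  # -> n = 9
n = n + 12  # -> n = 21
n = n - 14  # -> n = 7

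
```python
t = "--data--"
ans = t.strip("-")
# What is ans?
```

Trace (tracking ans):
t = '--data--'  # -> t = '--data--'
ans = t.strip('-')  # -> ans = 'data'

Answer: 'data'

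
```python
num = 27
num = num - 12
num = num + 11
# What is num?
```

Trace (tracking num):
num = 27  # -> num = 27
num = num - 12  # -> num = 15
num = num + 11  # -> num = 26

Answer: 26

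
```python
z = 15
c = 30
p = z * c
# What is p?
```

Answer: 450

Derivation:
Trace (tracking p):
z = 15  # -> z = 15
c = 30  # -> c = 30
p = z * c  # -> p = 450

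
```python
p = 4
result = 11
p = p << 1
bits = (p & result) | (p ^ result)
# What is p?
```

Trace (tracking p):
p = 4  # -> p = 4
result = 11  # -> result = 11
p = p << 1  # -> p = 8
bits = p & result | p ^ result  # -> bits = 11

Answer: 8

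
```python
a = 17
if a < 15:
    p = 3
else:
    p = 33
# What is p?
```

Trace (tracking p):
a = 17  # -> a = 17
if a < 15:  # condition is False
else:
    p = 33  # -> p = 33

Answer: 33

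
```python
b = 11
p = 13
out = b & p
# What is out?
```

Answer: 9

Derivation:
Trace (tracking out):
b = 11  # -> b = 11
p = 13  # -> p = 13
out = b & p  # -> out = 9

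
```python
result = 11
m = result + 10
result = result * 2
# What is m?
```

Trace (tracking m):
result = 11  # -> result = 11
m = result + 10  # -> m = 21
result = result * 2  # -> result = 22

Answer: 21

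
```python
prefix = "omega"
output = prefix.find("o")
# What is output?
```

Answer: 0

Derivation:
Trace (tracking output):
prefix = 'omega'  # -> prefix = 'omega'
output = prefix.find('o')  # -> output = 0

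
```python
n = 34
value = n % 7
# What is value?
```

Answer: 6

Derivation:
Trace (tracking value):
n = 34  # -> n = 34
value = n % 7  # -> value = 6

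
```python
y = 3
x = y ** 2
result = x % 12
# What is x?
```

Answer: 9

Derivation:
Trace (tracking x):
y = 3  # -> y = 3
x = y ** 2  # -> x = 9
result = x % 12  # -> result = 9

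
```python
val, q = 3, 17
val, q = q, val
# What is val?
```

Answer: 17

Derivation:
Trace (tracking val):
val, q = (3, 17)  # -> val = 3, q = 17
val, q = (q, val)  # -> val = 17, q = 3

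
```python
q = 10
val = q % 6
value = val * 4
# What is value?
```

Trace (tracking value):
q = 10  # -> q = 10
val = q % 6  # -> val = 4
value = val * 4  # -> value = 16

Answer: 16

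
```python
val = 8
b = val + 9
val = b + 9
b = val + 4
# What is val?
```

Trace (tracking val):
val = 8  # -> val = 8
b = val + 9  # -> b = 17
val = b + 9  # -> val = 26
b = val + 4  # -> b = 30

Answer: 26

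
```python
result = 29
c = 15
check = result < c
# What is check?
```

Trace (tracking check):
result = 29  # -> result = 29
c = 15  # -> c = 15
check = result < c  # -> check = False

Answer: False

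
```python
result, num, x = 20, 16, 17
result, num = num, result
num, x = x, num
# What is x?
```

Answer: 20

Derivation:
Trace (tracking x):
result, num, x = (20, 16, 17)  # -> result = 20, num = 16, x = 17
result, num = (num, result)  # -> result = 16, num = 20
num, x = (x, num)  # -> num = 17, x = 20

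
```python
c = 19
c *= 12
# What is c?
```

Answer: 228

Derivation:
Trace (tracking c):
c = 19  # -> c = 19
c *= 12  # -> c = 228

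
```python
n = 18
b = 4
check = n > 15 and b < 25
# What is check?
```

Answer: True

Derivation:
Trace (tracking check):
n = 18  # -> n = 18
b = 4  # -> b = 4
check = n > 15 and b < 25  # -> check = True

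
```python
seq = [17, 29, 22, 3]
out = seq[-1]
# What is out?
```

Answer: 3

Derivation:
Trace (tracking out):
seq = [17, 29, 22, 3]  # -> seq = [17, 29, 22, 3]
out = seq[-1]  # -> out = 3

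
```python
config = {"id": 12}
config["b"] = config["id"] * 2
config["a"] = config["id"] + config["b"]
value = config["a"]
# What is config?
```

Answer: {'id': 12, 'b': 24, 'a': 36}

Derivation:
Trace (tracking config):
config = {'id': 12}  # -> config = {'id': 12}
config['b'] = config['id'] * 2  # -> config = {'id': 12, 'b': 24}
config['a'] = config['id'] + config['b']  # -> config = {'id': 12, 'b': 24, 'a': 36}
value = config['a']  # -> value = 36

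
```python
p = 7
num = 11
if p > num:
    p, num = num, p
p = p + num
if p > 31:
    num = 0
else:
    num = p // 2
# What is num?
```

Trace (tracking num):
p = 7  # -> p = 7
num = 11  # -> num = 11
if p > num:  # condition is False
p = p + num  # -> p = 18
if p > 31:  # condition is False
else:
    num = p // 2  # -> num = 9

Answer: 9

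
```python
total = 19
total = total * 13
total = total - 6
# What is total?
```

Trace (tracking total):
total = 19  # -> total = 19
total = total * 13  # -> total = 247
total = total - 6  # -> total = 241

Answer: 241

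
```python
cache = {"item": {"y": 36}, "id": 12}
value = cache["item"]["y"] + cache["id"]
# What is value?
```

Trace (tracking value):
cache = {'item': {'y': 36}, 'id': 12}  # -> cache = {'item': {'y': 36}, 'id': 12}
value = cache['item']['y'] + cache['id']  # -> value = 48

Answer: 48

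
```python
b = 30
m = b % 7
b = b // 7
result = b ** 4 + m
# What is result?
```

Answer: 258

Derivation:
Trace (tracking result):
b = 30  # -> b = 30
m = b % 7  # -> m = 2
b = b // 7  # -> b = 4
result = b ** 4 + m  # -> result = 258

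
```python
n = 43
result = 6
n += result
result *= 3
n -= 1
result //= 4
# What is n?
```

Trace (tracking n):
n = 43  # -> n = 43
result = 6  # -> result = 6
n += result  # -> n = 49
result *= 3  # -> result = 18
n -= 1  # -> n = 48
result //= 4  # -> result = 4

Answer: 48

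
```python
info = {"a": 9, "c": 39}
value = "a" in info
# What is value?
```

Trace (tracking value):
info = {'a': 9, 'c': 39}  # -> info = {'a': 9, 'c': 39}
value = 'a' in info  # -> value = True

Answer: True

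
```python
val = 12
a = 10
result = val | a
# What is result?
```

Answer: 14

Derivation:
Trace (tracking result):
val = 12  # -> val = 12
a = 10  # -> a = 10
result = val | a  # -> result = 14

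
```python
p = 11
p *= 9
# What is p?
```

Trace (tracking p):
p = 11  # -> p = 11
p *= 9  # -> p = 99

Answer: 99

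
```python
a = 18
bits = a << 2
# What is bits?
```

Trace (tracking bits):
a = 18  # -> a = 18
bits = a << 2  # -> bits = 72

Answer: 72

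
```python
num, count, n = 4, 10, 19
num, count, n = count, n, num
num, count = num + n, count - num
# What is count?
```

Trace (tracking count):
num, count, n = (4, 10, 19)  # -> num = 4, count = 10, n = 19
num, count, n = (count, n, num)  # -> num = 10, count = 19, n = 4
num, count = (num + n, count - num)  # -> num = 14, count = 9

Answer: 9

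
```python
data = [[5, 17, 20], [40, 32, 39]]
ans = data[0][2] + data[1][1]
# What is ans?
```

Answer: 52

Derivation:
Trace (tracking ans):
data = [[5, 17, 20], [40, 32, 39]]  # -> data = [[5, 17, 20], [40, 32, 39]]
ans = data[0][2] + data[1][1]  # -> ans = 52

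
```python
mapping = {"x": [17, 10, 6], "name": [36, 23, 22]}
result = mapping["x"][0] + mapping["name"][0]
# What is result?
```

Answer: 53

Derivation:
Trace (tracking result):
mapping = {'x': [17, 10, 6], 'name': [36, 23, 22]}  # -> mapping = {'x': [17, 10, 6], 'name': [36, 23, 22]}
result = mapping['x'][0] + mapping['name'][0]  # -> result = 53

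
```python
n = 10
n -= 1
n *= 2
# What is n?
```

Trace (tracking n):
n = 10  # -> n = 10
n -= 1  # -> n = 9
n *= 2  # -> n = 18

Answer: 18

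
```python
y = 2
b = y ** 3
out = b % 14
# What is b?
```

Answer: 8

Derivation:
Trace (tracking b):
y = 2  # -> y = 2
b = y ** 3  # -> b = 8
out = b % 14  # -> out = 8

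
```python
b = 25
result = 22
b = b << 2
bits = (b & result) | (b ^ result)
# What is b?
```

Answer: 100

Derivation:
Trace (tracking b):
b = 25  # -> b = 25
result = 22  # -> result = 22
b = b << 2  # -> b = 100
bits = b & result | b ^ result  # -> bits = 118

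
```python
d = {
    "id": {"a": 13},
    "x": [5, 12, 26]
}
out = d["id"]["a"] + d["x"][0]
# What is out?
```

Answer: 18

Derivation:
Trace (tracking out):
d = {'id': {'a': 13}, 'x': [5, 12, 26]}  # -> d = {'id': {'a': 13}, 'x': [5, 12, 26]}
out = d['id']['a'] + d['x'][0]  # -> out = 18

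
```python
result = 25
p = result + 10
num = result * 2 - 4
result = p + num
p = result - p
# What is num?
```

Answer: 46

Derivation:
Trace (tracking num):
result = 25  # -> result = 25
p = result + 10  # -> p = 35
num = result * 2 - 4  # -> num = 46
result = p + num  # -> result = 81
p = result - p  # -> p = 46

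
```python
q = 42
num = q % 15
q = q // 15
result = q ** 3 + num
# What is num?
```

Trace (tracking num):
q = 42  # -> q = 42
num = q % 15  # -> num = 12
q = q // 15  # -> q = 2
result = q ** 3 + num  # -> result = 20

Answer: 12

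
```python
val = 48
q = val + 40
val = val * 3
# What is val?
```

Answer: 144

Derivation:
Trace (tracking val):
val = 48  # -> val = 48
q = val + 40  # -> q = 88
val = val * 3  # -> val = 144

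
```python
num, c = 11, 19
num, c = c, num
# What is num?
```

Answer: 19

Derivation:
Trace (tracking num):
num, c = (11, 19)  # -> num = 11, c = 19
num, c = (c, num)  # -> num = 19, c = 11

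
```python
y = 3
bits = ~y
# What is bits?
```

Trace (tracking bits):
y = 3  # -> y = 3
bits = ~y  # -> bits = -4

Answer: -4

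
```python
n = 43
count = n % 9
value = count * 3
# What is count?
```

Trace (tracking count):
n = 43  # -> n = 43
count = n % 9  # -> count = 7
value = count * 3  # -> value = 21

Answer: 7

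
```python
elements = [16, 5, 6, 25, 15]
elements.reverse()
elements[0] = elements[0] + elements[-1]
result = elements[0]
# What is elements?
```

Answer: [31, 25, 6, 5, 16]

Derivation:
Trace (tracking elements):
elements = [16, 5, 6, 25, 15]  # -> elements = [16, 5, 6, 25, 15]
elements.reverse()  # -> elements = [15, 25, 6, 5, 16]
elements[0] = elements[0] + elements[-1]  # -> elements = [31, 25, 6, 5, 16]
result = elements[0]  # -> result = 31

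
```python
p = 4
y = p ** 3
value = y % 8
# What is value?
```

Trace (tracking value):
p = 4  # -> p = 4
y = p ** 3  # -> y = 64
value = y % 8  # -> value = 0

Answer: 0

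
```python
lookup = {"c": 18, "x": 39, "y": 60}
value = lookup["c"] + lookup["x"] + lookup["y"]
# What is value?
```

Answer: 117

Derivation:
Trace (tracking value):
lookup = {'c': 18, 'x': 39, 'y': 60}  # -> lookup = {'c': 18, 'x': 39, 'y': 60}
value = lookup['c'] + lookup['x'] + lookup['y']  # -> value = 117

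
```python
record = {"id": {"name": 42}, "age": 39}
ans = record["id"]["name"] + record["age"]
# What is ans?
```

Trace (tracking ans):
record = {'id': {'name': 42}, 'age': 39}  # -> record = {'id': {'name': 42}, 'age': 39}
ans = record['id']['name'] + record['age']  # -> ans = 81

Answer: 81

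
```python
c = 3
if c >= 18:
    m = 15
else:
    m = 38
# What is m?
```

Answer: 38

Derivation:
Trace (tracking m):
c = 3  # -> c = 3
if c >= 18:  # condition is False
else:
    m = 38  # -> m = 38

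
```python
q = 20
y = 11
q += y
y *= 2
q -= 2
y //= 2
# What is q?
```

Trace (tracking q):
q = 20  # -> q = 20
y = 11  # -> y = 11
q += y  # -> q = 31
y *= 2  # -> y = 22
q -= 2  # -> q = 29
y //= 2  # -> y = 11

Answer: 29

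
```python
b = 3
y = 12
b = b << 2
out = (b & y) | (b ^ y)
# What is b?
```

Trace (tracking b):
b = 3  # -> b = 3
y = 12  # -> y = 12
b = b << 2  # -> b = 12
out = b & y | b ^ y  # -> out = 12

Answer: 12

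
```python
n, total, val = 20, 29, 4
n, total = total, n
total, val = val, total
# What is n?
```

Trace (tracking n):
n, total, val = (20, 29, 4)  # -> n = 20, total = 29, val = 4
n, total = (total, n)  # -> n = 29, total = 20
total, val = (val, total)  # -> total = 4, val = 20

Answer: 29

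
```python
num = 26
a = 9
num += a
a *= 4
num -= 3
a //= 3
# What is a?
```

Trace (tracking a):
num = 26  # -> num = 26
a = 9  # -> a = 9
num += a  # -> num = 35
a *= 4  # -> a = 36
num -= 3  # -> num = 32
a //= 3  # -> a = 12

Answer: 12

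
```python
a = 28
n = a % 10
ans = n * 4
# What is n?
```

Answer: 8

Derivation:
Trace (tracking n):
a = 28  # -> a = 28
n = a % 10  # -> n = 8
ans = n * 4  # -> ans = 32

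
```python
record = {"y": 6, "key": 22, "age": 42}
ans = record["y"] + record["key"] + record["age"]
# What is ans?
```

Trace (tracking ans):
record = {'y': 6, 'key': 22, 'age': 42}  # -> record = {'y': 6, 'key': 22, 'age': 42}
ans = record['y'] + record['key'] + record['age']  # -> ans = 70

Answer: 70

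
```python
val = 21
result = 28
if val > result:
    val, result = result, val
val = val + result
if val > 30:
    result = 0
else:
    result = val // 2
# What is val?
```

Answer: 49

Derivation:
Trace (tracking val):
val = 21  # -> val = 21
result = 28  # -> result = 28
if val > result:  # condition is False
val = val + result  # -> val = 49
if val > 30:  # condition is True
    result = 0  # -> result = 0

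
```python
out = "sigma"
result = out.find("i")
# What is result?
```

Answer: 1

Derivation:
Trace (tracking result):
out = 'sigma'  # -> out = 'sigma'
result = out.find('i')  # -> result = 1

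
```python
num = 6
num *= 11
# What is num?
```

Trace (tracking num):
num = 6  # -> num = 6
num *= 11  # -> num = 66

Answer: 66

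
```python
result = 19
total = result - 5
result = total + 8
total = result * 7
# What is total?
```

Trace (tracking total):
result = 19  # -> result = 19
total = result - 5  # -> total = 14
result = total + 8  # -> result = 22
total = result * 7  # -> total = 154

Answer: 154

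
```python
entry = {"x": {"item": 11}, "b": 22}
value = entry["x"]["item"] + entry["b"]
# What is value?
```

Answer: 33

Derivation:
Trace (tracking value):
entry = {'x': {'item': 11}, 'b': 22}  # -> entry = {'x': {'item': 11}, 'b': 22}
value = entry['x']['item'] + entry['b']  # -> value = 33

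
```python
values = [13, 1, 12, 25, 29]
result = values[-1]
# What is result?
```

Answer: 29

Derivation:
Trace (tracking result):
values = [13, 1, 12, 25, 29]  # -> values = [13, 1, 12, 25, 29]
result = values[-1]  # -> result = 29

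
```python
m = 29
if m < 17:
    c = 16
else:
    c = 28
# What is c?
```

Answer: 28

Derivation:
Trace (tracking c):
m = 29  # -> m = 29
if m < 17:  # condition is False
else:
    c = 28  # -> c = 28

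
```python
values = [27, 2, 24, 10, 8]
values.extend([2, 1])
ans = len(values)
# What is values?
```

Answer: [27, 2, 24, 10, 8, 2, 1]

Derivation:
Trace (tracking values):
values = [27, 2, 24, 10, 8]  # -> values = [27, 2, 24, 10, 8]
values.extend([2, 1])  # -> values = [27, 2, 24, 10, 8, 2, 1]
ans = len(values)  # -> ans = 7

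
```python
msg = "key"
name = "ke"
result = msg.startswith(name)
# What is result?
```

Trace (tracking result):
msg = 'key'  # -> msg = 'key'
name = 'ke'  # -> name = 'ke'
result = msg.startswith(name)  # -> result = True

Answer: True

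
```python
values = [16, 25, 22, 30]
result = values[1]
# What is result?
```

Answer: 25

Derivation:
Trace (tracking result):
values = [16, 25, 22, 30]  # -> values = [16, 25, 22, 30]
result = values[1]  # -> result = 25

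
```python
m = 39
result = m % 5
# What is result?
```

Trace (tracking result):
m = 39  # -> m = 39
result = m % 5  # -> result = 4

Answer: 4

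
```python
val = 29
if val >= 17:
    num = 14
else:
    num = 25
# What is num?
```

Trace (tracking num):
val = 29  # -> val = 29
if val >= 17:  # condition is True
    num = 14  # -> num = 14

Answer: 14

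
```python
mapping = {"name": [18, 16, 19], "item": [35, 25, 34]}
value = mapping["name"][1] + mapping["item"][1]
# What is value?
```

Trace (tracking value):
mapping = {'name': [18, 16, 19], 'item': [35, 25, 34]}  # -> mapping = {'name': [18, 16, 19], 'item': [35, 25, 34]}
value = mapping['name'][1] + mapping['item'][1]  # -> value = 41

Answer: 41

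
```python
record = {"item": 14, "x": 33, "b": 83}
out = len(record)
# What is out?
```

Trace (tracking out):
record = {'item': 14, 'x': 33, 'b': 83}  # -> record = {'item': 14, 'x': 33, 'b': 83}
out = len(record)  # -> out = 3

Answer: 3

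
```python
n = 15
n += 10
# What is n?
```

Trace (tracking n):
n = 15  # -> n = 15
n += 10  # -> n = 25

Answer: 25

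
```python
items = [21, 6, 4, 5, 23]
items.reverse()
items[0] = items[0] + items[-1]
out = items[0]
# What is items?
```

Answer: [44, 5, 4, 6, 21]

Derivation:
Trace (tracking items):
items = [21, 6, 4, 5, 23]  # -> items = [21, 6, 4, 5, 23]
items.reverse()  # -> items = [23, 5, 4, 6, 21]
items[0] = items[0] + items[-1]  # -> items = [44, 5, 4, 6, 21]
out = items[0]  # -> out = 44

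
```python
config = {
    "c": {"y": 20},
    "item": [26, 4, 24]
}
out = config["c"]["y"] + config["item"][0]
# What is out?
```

Trace (tracking out):
config = {'c': {'y': 20}, 'item': [26, 4, 24]}  # -> config = {'c': {'y': 20}, 'item': [26, 4, 24]}
out = config['c']['y'] + config['item'][0]  # -> out = 46

Answer: 46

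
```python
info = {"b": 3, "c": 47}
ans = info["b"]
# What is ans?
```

Answer: 3

Derivation:
Trace (tracking ans):
info = {'b': 3, 'c': 47}  # -> info = {'b': 3, 'c': 47}
ans = info['b']  # -> ans = 3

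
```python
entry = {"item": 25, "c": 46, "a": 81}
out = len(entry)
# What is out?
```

Answer: 3

Derivation:
Trace (tracking out):
entry = {'item': 25, 'c': 46, 'a': 81}  # -> entry = {'item': 25, 'c': 46, 'a': 81}
out = len(entry)  # -> out = 3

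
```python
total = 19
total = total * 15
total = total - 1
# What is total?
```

Trace (tracking total):
total = 19  # -> total = 19
total = total * 15  # -> total = 285
total = total - 1  # -> total = 284

Answer: 284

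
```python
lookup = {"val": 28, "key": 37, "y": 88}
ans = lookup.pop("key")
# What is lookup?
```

Trace (tracking lookup):
lookup = {'val': 28, 'key': 37, 'y': 88}  # -> lookup = {'val': 28, 'key': 37, 'y': 88}
ans = lookup.pop('key')  # -> ans = 37

Answer: {'val': 28, 'y': 88}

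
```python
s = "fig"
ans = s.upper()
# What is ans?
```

Answer: 'FIG'

Derivation:
Trace (tracking ans):
s = 'fig'  # -> s = 'fig'
ans = s.upper()  # -> ans = 'FIG'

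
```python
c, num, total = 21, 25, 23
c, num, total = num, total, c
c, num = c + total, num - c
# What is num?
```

Trace (tracking num):
c, num, total = (21, 25, 23)  # -> c = 21, num = 25, total = 23
c, num, total = (num, total, c)  # -> c = 25, num = 23, total = 21
c, num = (c + total, num - c)  # -> c = 46, num = -2

Answer: -2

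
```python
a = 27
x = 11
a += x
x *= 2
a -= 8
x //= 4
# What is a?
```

Answer: 30

Derivation:
Trace (tracking a):
a = 27  # -> a = 27
x = 11  # -> x = 11
a += x  # -> a = 38
x *= 2  # -> x = 22
a -= 8  # -> a = 30
x //= 4  # -> x = 5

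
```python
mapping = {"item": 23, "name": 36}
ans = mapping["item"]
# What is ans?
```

Trace (tracking ans):
mapping = {'item': 23, 'name': 36}  # -> mapping = {'item': 23, 'name': 36}
ans = mapping['item']  # -> ans = 23

Answer: 23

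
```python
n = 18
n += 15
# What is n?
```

Answer: 33

Derivation:
Trace (tracking n):
n = 18  # -> n = 18
n += 15  # -> n = 33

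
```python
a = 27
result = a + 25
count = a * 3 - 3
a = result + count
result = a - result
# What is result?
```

Trace (tracking result):
a = 27  # -> a = 27
result = a + 25  # -> result = 52
count = a * 3 - 3  # -> count = 78
a = result + count  # -> a = 130
result = a - result  # -> result = 78

Answer: 78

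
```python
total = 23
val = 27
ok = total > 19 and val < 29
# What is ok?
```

Answer: True

Derivation:
Trace (tracking ok):
total = 23  # -> total = 23
val = 27  # -> val = 27
ok = total > 19 and val < 29  # -> ok = True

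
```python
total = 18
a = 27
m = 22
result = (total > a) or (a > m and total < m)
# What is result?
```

Answer: True

Derivation:
Trace (tracking result):
total = 18  # -> total = 18
a = 27  # -> a = 27
m = 22  # -> m = 22
result = total > a or (a > m and total < m)  # -> result = True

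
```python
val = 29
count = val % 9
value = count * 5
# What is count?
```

Trace (tracking count):
val = 29  # -> val = 29
count = val % 9  # -> count = 2
value = count * 5  # -> value = 10

Answer: 2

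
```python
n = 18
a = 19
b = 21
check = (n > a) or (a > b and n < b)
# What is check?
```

Trace (tracking check):
n = 18  # -> n = 18
a = 19  # -> a = 19
b = 21  # -> b = 21
check = n > a or (a > b and n < b)  # -> check = False

Answer: False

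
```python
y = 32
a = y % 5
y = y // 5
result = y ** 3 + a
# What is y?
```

Trace (tracking y):
y = 32  # -> y = 32
a = y % 5  # -> a = 2
y = y // 5  # -> y = 6
result = y ** 3 + a  # -> result = 218

Answer: 6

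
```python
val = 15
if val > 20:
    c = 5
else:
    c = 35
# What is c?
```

Answer: 35

Derivation:
Trace (tracking c):
val = 15  # -> val = 15
if val > 20:  # condition is False
else:
    c = 35  # -> c = 35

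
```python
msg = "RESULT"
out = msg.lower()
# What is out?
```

Trace (tracking out):
msg = 'RESULT'  # -> msg = 'RESULT'
out = msg.lower()  # -> out = 'result'

Answer: 'result'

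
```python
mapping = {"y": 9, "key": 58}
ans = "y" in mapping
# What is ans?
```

Trace (tracking ans):
mapping = {'y': 9, 'key': 58}  # -> mapping = {'y': 9, 'key': 58}
ans = 'y' in mapping  # -> ans = True

Answer: True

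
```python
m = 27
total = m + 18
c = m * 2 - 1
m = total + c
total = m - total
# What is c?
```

Trace (tracking c):
m = 27  # -> m = 27
total = m + 18  # -> total = 45
c = m * 2 - 1  # -> c = 53
m = total + c  # -> m = 98
total = m - total  # -> total = 53

Answer: 53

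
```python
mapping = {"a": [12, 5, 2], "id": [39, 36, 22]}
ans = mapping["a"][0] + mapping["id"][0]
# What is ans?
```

Answer: 51

Derivation:
Trace (tracking ans):
mapping = {'a': [12, 5, 2], 'id': [39, 36, 22]}  # -> mapping = {'a': [12, 5, 2], 'id': [39, 36, 22]}
ans = mapping['a'][0] + mapping['id'][0]  # -> ans = 51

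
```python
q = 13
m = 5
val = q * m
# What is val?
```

Trace (tracking val):
q = 13  # -> q = 13
m = 5  # -> m = 5
val = q * m  # -> val = 65

Answer: 65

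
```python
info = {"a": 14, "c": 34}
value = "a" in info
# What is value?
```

Trace (tracking value):
info = {'a': 14, 'c': 34}  # -> info = {'a': 14, 'c': 34}
value = 'a' in info  # -> value = True

Answer: True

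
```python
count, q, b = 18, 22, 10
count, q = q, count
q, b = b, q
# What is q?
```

Answer: 10

Derivation:
Trace (tracking q):
count, q, b = (18, 22, 10)  # -> count = 18, q = 22, b = 10
count, q = (q, count)  # -> count = 22, q = 18
q, b = (b, q)  # -> q = 10, b = 18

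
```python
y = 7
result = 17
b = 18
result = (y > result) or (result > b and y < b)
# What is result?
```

Trace (tracking result):
y = 7  # -> y = 7
result = 17  # -> result = 17
b = 18  # -> b = 18
result = y > result or (result > b and y < b)  # -> result = False

Answer: False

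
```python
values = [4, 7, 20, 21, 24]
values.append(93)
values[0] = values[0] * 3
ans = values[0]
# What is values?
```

Answer: [12, 7, 20, 21, 24, 93]

Derivation:
Trace (tracking values):
values = [4, 7, 20, 21, 24]  # -> values = [4, 7, 20, 21, 24]
values.append(93)  # -> values = [4, 7, 20, 21, 24, 93]
values[0] = values[0] * 3  # -> values = [12, 7, 20, 21, 24, 93]
ans = values[0]  # -> ans = 12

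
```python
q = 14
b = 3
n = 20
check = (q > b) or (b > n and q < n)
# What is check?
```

Answer: True

Derivation:
Trace (tracking check):
q = 14  # -> q = 14
b = 3  # -> b = 3
n = 20  # -> n = 20
check = q > b or (b > n and q < n)  # -> check = True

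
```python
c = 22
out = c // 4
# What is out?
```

Answer: 5

Derivation:
Trace (tracking out):
c = 22  # -> c = 22
out = c // 4  # -> out = 5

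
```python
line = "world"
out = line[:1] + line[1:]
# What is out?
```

Trace (tracking out):
line = 'world'  # -> line = 'world'
out = line[:1] + line[1:]  # -> out = 'world'

Answer: 'world'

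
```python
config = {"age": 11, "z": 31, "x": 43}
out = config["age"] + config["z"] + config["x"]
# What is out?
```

Answer: 85

Derivation:
Trace (tracking out):
config = {'age': 11, 'z': 31, 'x': 43}  # -> config = {'age': 11, 'z': 31, 'x': 43}
out = config['age'] + config['z'] + config['x']  # -> out = 85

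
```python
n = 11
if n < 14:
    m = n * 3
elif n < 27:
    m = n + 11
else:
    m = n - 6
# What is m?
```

Trace (tracking m):
n = 11  # -> n = 11
if n < 14:  # condition is True
    m = n * 3  # -> m = 33

Answer: 33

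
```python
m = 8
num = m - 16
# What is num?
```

Answer: -8

Derivation:
Trace (tracking num):
m = 8  # -> m = 8
num = m - 16  # -> num = -8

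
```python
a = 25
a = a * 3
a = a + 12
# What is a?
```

Trace (tracking a):
a = 25  # -> a = 25
a = a * 3  # -> a = 75
a = a + 12  # -> a = 87

Answer: 87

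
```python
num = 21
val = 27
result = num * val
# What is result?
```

Trace (tracking result):
num = 21  # -> num = 21
val = 27  # -> val = 27
result = num * val  # -> result = 567

Answer: 567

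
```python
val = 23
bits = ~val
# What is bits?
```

Trace (tracking bits):
val = 23  # -> val = 23
bits = ~val  # -> bits = -24

Answer: -24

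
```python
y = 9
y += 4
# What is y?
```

Trace (tracking y):
y = 9  # -> y = 9
y += 4  # -> y = 13

Answer: 13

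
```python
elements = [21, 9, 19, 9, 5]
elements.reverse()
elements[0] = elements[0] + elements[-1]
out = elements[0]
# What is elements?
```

Answer: [26, 9, 19, 9, 21]

Derivation:
Trace (tracking elements):
elements = [21, 9, 19, 9, 5]  # -> elements = [21, 9, 19, 9, 5]
elements.reverse()  # -> elements = [5, 9, 19, 9, 21]
elements[0] = elements[0] + elements[-1]  # -> elements = [26, 9, 19, 9, 21]
out = elements[0]  # -> out = 26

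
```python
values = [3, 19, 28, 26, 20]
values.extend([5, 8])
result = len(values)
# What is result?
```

Answer: 7

Derivation:
Trace (tracking result):
values = [3, 19, 28, 26, 20]  # -> values = [3, 19, 28, 26, 20]
values.extend([5, 8])  # -> values = [3, 19, 28, 26, 20, 5, 8]
result = len(values)  # -> result = 7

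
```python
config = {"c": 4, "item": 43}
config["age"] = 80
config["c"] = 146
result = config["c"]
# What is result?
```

Trace (tracking result):
config = {'c': 4, 'item': 43}  # -> config = {'c': 4, 'item': 43}
config['age'] = 80  # -> config = {'c': 4, 'item': 43, 'age': 80}
config['c'] = 146  # -> config = {'c': 146, 'item': 43, 'age': 80}
result = config['c']  # -> result = 146

Answer: 146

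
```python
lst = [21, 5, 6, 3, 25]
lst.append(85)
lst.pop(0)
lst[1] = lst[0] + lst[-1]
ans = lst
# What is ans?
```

Trace (tracking ans):
lst = [21, 5, 6, 3, 25]  # -> lst = [21, 5, 6, 3, 25]
lst.append(85)  # -> lst = [21, 5, 6, 3, 25, 85]
lst.pop(0)  # -> lst = [5, 6, 3, 25, 85]
lst[1] = lst[0] + lst[-1]  # -> lst = [5, 90, 3, 25, 85]
ans = lst  # -> ans = [5, 90, 3, 25, 85]

Answer: [5, 90, 3, 25, 85]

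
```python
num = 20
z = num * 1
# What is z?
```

Trace (tracking z):
num = 20  # -> num = 20
z = num * 1  # -> z = 20

Answer: 20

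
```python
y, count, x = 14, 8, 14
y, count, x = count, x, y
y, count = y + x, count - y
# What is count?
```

Answer: 6

Derivation:
Trace (tracking count):
y, count, x = (14, 8, 14)  # -> y = 14, count = 8, x = 14
y, count, x = (count, x, y)  # -> y = 8, count = 14, x = 14
y, count = (y + x, count - y)  # -> y = 22, count = 6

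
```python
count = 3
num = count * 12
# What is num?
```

Trace (tracking num):
count = 3  # -> count = 3
num = count * 12  # -> num = 36

Answer: 36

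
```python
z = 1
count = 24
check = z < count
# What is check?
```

Trace (tracking check):
z = 1  # -> z = 1
count = 24  # -> count = 24
check = z < count  # -> check = True

Answer: True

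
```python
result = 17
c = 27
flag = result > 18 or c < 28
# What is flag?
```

Trace (tracking flag):
result = 17  # -> result = 17
c = 27  # -> c = 27
flag = result > 18 or c < 28  # -> flag = True

Answer: True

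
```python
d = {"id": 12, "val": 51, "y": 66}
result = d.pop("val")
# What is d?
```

Answer: {'id': 12, 'y': 66}

Derivation:
Trace (tracking d):
d = {'id': 12, 'val': 51, 'y': 66}  # -> d = {'id': 12, 'val': 51, 'y': 66}
result = d.pop('val')  # -> result = 51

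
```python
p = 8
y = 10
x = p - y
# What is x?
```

Trace (tracking x):
p = 8  # -> p = 8
y = 10  # -> y = 10
x = p - y  # -> x = -2

Answer: -2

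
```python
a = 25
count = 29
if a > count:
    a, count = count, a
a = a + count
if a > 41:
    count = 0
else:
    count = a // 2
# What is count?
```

Answer: 0

Derivation:
Trace (tracking count):
a = 25  # -> a = 25
count = 29  # -> count = 29
if a > count:  # condition is False
a = a + count  # -> a = 54
if a > 41:  # condition is True
    count = 0  # -> count = 0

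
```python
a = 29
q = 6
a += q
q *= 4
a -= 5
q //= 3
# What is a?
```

Trace (tracking a):
a = 29  # -> a = 29
q = 6  # -> q = 6
a += q  # -> a = 35
q *= 4  # -> q = 24
a -= 5  # -> a = 30
q //= 3  # -> q = 8

Answer: 30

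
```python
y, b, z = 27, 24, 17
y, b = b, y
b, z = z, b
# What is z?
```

Trace (tracking z):
y, b, z = (27, 24, 17)  # -> y = 27, b = 24, z = 17
y, b = (b, y)  # -> y = 24, b = 27
b, z = (z, b)  # -> b = 17, z = 27

Answer: 27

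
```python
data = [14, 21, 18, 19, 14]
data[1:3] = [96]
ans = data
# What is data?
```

Answer: [14, 96, 19, 14]

Derivation:
Trace (tracking data):
data = [14, 21, 18, 19, 14]  # -> data = [14, 21, 18, 19, 14]
data[1:3] = [96]  # -> data = [14, 96, 19, 14]
ans = data  # -> ans = [14, 96, 19, 14]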